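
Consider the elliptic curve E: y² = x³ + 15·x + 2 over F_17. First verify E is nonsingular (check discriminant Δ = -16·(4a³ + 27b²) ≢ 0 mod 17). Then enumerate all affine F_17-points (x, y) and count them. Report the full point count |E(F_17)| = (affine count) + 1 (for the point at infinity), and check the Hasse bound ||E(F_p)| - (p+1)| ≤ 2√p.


Affine points = {(0, 6), (0, 11), (1, 1), (1, 16), (5, 7), (5, 10), (6, 6), (6, 11), (7, 5), (7, 12), (9, 4), (9, 13), (10, 8), (10, 9), (11, 6), (11, 11), (14, 7), (14, 10), (15, 7), (15, 10)}; affine count = 20; |E(F_17)| = 21.

Discriminant check: Δ ∝ 4a³ + 27b² = 4·15³ + 27·2² = 4·3375 + 27·4 ≡ 8 (mod 17). Nonzero ⇒ E is nonsingular.
For each x ∈ F_17, compute rhs = x³ + 15·x + 2 mod 17, then count y ∈ F_17 with y² ≡ rhs.
  x = 0: rhs = 2, matching y values: 6, 11 (2 points).
  x = 1: rhs = 1, matching y values: 1, 16 (2 points).
  x = 2: rhs = 6, matching y values: none (0 points).
  x = 3: rhs = 6, matching y values: none (0 points).
  x = 4: rhs = 7, matching y values: none (0 points).
  x = 5: rhs = 15, matching y values: 7, 10 (2 points).
  x = 6: rhs = 2, matching y values: 6, 11 (2 points).
  x = 7: rhs = 8, matching y values: 5, 12 (2 points).
  x = 8: rhs = 5, matching y values: none (0 points).
  x = 9: rhs = 16, matching y values: 4, 13 (2 points).
  x = 10: rhs = 13, matching y values: 8, 9 (2 points).
  x = 11: rhs = 2, matching y values: 6, 11 (2 points).
  x = 12: rhs = 6, matching y values: none (0 points).
  x = 13: rhs = 14, matching y values: none (0 points).
  x = 14: rhs = 15, matching y values: 7, 10 (2 points).
  x = 15: rhs = 15, matching y values: 7, 10 (2 points).
  x = 16: rhs = 3, matching y values: none (0 points).
Total affine count: 20.
Full point count |E(F_17)| = 20 + 1 = 21.
Hasse bound: |21 − (17+1)| = |3| = 3 ≤ 2√17 ≈ 8.2462 ✓.


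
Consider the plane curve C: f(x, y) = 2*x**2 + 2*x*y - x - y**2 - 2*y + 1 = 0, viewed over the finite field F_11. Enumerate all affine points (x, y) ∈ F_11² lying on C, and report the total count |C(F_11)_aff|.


Affine F_11-points: {(3, 5), (3, 10), (4, 7), (4, 10), (6, 3), (6, 7), (8, 0), (8, 3), (9, 0), (9, 5)}; count = 10.

For each of the 121 pairs (x, y) ∈ F_11², evaluate f(x, y) mod 11. Record the zeros.
  x = 0: [0↦1, 1↦9, 2↦4, 3↦8, 4↦10, 5↦10, 6↦8, 7↦4, 8↦9, 9↦1, 10↦2]  zeros at y ∈ ∅
  x = 1: [0↦2, 1↦1, 2↦9, 3↦4, 4↦8, 5↦10, 6↦10, 7↦8, 8↦4, 9↦9, 10↦1]  zeros at y ∈ ∅
  x = 2: [0↦7, 1↦8, 2↦7, 3↦4, 4↦10, 5↦3, 6↦5, 7↦5, 8↦3, 9↦10, 10↦4]  zeros at y ∈ ∅
  x = 3: [0↦5, 1↦8, 2↦9, 3↦8, 4↦5, 5↦0, 6↦4, 7↦6, 8↦6, 9↦4, 10↦0]  zeros at y ∈ {5, 10}
  x = 4: [0↦7, 1↦1, 2↦4, 3↦5, 4↦4, 5↦1, 6↦7, 7↦0, 8↦2, 9↦2, 10↦0]  zeros at y ∈ {7, 10}
  x = 5: [0↦2, 1↦9, 2↦3, 3↦6, 4↦7, 5↦6, 6↦3, 7↦9, 8↦2, 9↦4, 10↦4]  zeros at y ∈ ∅
  x = 6: [0↦1, 1↦10, 2↦6, 3↦0, 4↦3, 5↦4, 6↦3, 7↦0, 8↦6, 9↦10, 10↦1]  zeros at y ∈ {3, 7}
  x = 7: [0↦4, 1↦4, 2↦2, 3↦9, 4↦3, 5↦6, 6↦7, 7↦6, 8↦3, 9↦9, 10↦2]  zeros at y ∈ ∅
  x = 8: [0↦0, 1↦2, 2↦2, 3↦0, 4↦7, 5↦1, 6↦4, 7↦5, 8↦4, 9↦1, 10↦7]  zeros at y ∈ {0, 3}
  x = 9: [0↦0, 1↦4, 2↦6, 3↦6, 4↦4, 5↦0, 6↦5, 7↦8, 8↦9, 9↦8, 10↦5]  zeros at y ∈ {0, 5}
  x = 10: [0↦4, 1↦10, 2↦3, 3↦5, 4↦5, 5↦3, 6↦10, 7↦4, 8↦7, 9↦8, 10↦7]  zeros at y ∈ ∅
Collecting zeros: affine points = {(3, 5), (3, 10), (4, 7), (4, 10), (6, 3), (6, 7), (8, 0), (8, 3), (9, 0), (9, 5)}.
Total count |C(F_11)_aff| = 10.


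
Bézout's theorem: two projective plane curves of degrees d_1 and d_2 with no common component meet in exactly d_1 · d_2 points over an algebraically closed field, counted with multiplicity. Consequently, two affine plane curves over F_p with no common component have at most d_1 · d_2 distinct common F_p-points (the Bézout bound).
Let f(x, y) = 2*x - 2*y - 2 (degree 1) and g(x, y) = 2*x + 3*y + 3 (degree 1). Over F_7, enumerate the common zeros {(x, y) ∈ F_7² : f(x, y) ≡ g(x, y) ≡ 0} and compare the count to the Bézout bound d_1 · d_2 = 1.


Common zeros: {(0, 6)}; count = 1; Bézout bound = 1.

deg(f) = 1, deg(g) = 1, so Bézout bound = 1.
Scan x ∈ F_7. For each x, list the y ∈ F_7 with f(x, y) ≡ 0 and those with g(x, y) ≡ 0 (mod 7); the common zeros in that column are the intersection.
  x = 0: f ≡ 0 at y ∈ {6}; g ≡ 0 at y ∈ {6}; common: {6}.
  x = 1: f ≡ 0 at y ∈ {0}; g ≡ 0 at y ∈ {3}; common: ∅.
  x = 2: f ≡ 0 at y ∈ {1}; g ≡ 0 at y ∈ {0}; common: ∅.
  x = 3: f ≡ 0 at y ∈ {2}; g ≡ 0 at y ∈ {4}; common: ∅.
  x = 4: f ≡ 0 at y ∈ {3}; g ≡ 0 at y ∈ {1}; common: ∅.
  x = 5: f ≡ 0 at y ∈ {4}; g ≡ 0 at y ∈ {5}; common: ∅.
  x = 6: f ≡ 0 at y ∈ {5}; g ≡ 0 at y ∈ {2}; common: ∅.
Collecting: common zeros = {(0, 6)}, so the count is 1.
Comparison with the Bézout bound: 1 ≤ 1 = deg(f)·deg(g), as expected for curves with no common component (the bound is attained).


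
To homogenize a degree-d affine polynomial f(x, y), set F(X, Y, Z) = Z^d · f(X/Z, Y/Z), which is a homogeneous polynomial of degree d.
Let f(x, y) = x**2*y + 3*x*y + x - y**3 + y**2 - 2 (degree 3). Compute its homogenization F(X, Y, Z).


F(X, Y, Z) = X**2*Y + 3*X*Y*Z + X*Z**2 - Y**3 + Y**2*Z - 2*Z**3

deg(f) = 3.
Substitute x = X/Z, y = Y/Z into f, then multiply by Z^3.
  monomial 1·x^2·y^1 ↦ 1·X^2·Y^1·Z^0.
  monomial 3·x^1·y^1 ↦ 3·X^1·Y^1·Z^1.
  monomial 1·x^1·y^0 ↦ 1·X^1·Y^0·Z^2.
  monomial -1·x^0·y^3 ↦ -1·X^0·Y^3·Z^0.
  monomial 1·x^0·y^2 ↦ 1·X^0·Y^2·Z^1.
  monomial -2·x^0·y^0 ↦ -2·X^0·Y^0·Z^3.
Collecting: F(X, Y, Z) = X**2*Y + 3*X*Y*Z + X*Z**2 - Y**3 + Y**2*Z - 2*Z**3.


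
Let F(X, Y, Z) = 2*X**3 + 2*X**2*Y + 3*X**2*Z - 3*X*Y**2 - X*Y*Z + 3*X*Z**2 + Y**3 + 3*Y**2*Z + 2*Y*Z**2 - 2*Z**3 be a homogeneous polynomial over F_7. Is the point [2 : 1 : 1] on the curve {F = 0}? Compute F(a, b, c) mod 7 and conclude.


F(2,1,1) ≡ 3 (mod 7); P is NOT on the curve.

Evaluate F(2, 1, 1) term-by-term (mod 7).
  2*X**3 ↦ 2·8·1·1 = 16
  2*X**2*Y ↦ 2·4·1·1 = 8
  3*X**2*Z ↦ 3·4·1·1 = 12
  -3*X*Y**2 ↦ -3·2·1·1 = -6
  -X*Y*Z ↦ -1·2·1·1 = -2
  3*X*Z**2 ↦ 3·2·1·1 = 6
  Y**3 ↦ 1·1·1·1 = 1
  3*Y**2*Z ↦ 3·1·1·1 = 3
  2*Y*Z**2 ↦ 2·1·1·1 = 2
  -2*Z**3 ↦ -2·1·1·1 = -2
Sum: F(2, 1, 1) = (16) + (8) + (12) + (-6) + (-2) + (6) + (1) + (3) + (2) + (-2) = 38.
Reducing mod 7: 38 ≡ 3 (mod 7).
Since F(a, b, c) ≡ 3 ≠ 0 (mod 7), P does NOT lie on the curve.


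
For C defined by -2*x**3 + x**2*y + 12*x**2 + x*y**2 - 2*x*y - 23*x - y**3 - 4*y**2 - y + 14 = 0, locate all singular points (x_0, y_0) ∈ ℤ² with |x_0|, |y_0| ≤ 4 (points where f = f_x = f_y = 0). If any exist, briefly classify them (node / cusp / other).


Singular points: {(2, -1)}; classification: node.

Compute partial derivatives:
  f_x = -6*x**2 + 2*x*y + 24*x + y**2 - 2*y - 23.
  f_y = x**2 + 2*x*y - 2*x - 3*y**2 - 8*y - 1.
Scan x_0 ∈ {−4, ..., 4}. For each x_0, f_y(x_0, y) is a polynomial in y; find its integer roots y ∈ {−4, ..., 4}, then test f_x and f at those candidates.
  x = -4: f_y(-4, y) = -3*y**2 - 16*y + 23; no integer root y with |y| ≤ 4.
  x = -3: f_y(-3, y) = -3*y**2 - 14*y + 14; no integer root y with |y| ≤ 4.
  x = -2: f_y(-2, y) = -3*y**2 - 12*y + 7; no integer root y with |y| ≤ 4.
  x = -1: f_y(-1, y) = -3*y**2 - 10*y + 2; no integer root y with |y| ≤ 4.
  x = 0: f_y(0, y) = -3*y**2 - 8*y - 1; no integer root y with |y| ≤ 4.
  x = 1: f_y(1, y) = -3*y**2 - 6*y - 2; no integer root y with |y| ≤ 4.
  x = 2: f_y(2, y) = -3*y**2 - 4*y - 1; vanishes at y ∈ {-1}. (2, -1): f_x = 0, f = 0 — SINGULAR.
  x = 3: f_y(3, y) = -3*y**2 - 2*y + 2; no integer root y with |y| ≤ 4.
  x = 4: f_y(4, y) = 7 - 3*y**2; no integer root y with |y| ≤ 4.
Only singular point on the grid: (2, -1).
Classify: substitute x = 2 + u, y = -1 + v and expand: f = -2*u**3 + u**2*v - u**2 + u*v**2 - v**3 + v**2.
No constant or linear terms (consistent with a singular point). Quadratic part: -u**2 + v**2. Cubic part: -2*u**3 + u**2*v + u*v**2 - v**3.
The quadratic part v**2 - u**2 = (v − u)(v + u) splits into two distinct linear factors, so there are two distinct tangent lines y − -1 = ±(x − 2) — this is a node (ordinary double point).
Classification: node.


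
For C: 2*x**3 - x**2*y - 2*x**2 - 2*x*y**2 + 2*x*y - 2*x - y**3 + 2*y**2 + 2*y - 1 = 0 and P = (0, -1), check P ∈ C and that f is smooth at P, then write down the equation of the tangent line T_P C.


Tangent line at P: -6*x - 5*y - 5 = 0.

Step 1: f(0, -1) = 0, so P lies on C.
Step 2: partial derivatives
  f_x(x, y) = 6*x**2 - 2*x*y - 4*x - 2*y**2 + 2*y - 2, f_y(x, y) = -x**2 - 4*x*y + 2*x - 3*y**2 + 4*y + 2.
  f_x(P) = -6, f_y(P) = -5 (gradient nonzero, so P is smooth).
Step 3: tangent line at P: -6·(x − 0) + -5·(y − -1) = 0.
Expanding: -6*x - 5*y - 5 = 0.


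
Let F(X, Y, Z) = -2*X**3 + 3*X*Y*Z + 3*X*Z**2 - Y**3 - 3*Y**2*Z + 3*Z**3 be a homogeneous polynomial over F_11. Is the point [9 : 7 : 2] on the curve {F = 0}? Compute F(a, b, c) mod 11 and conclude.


F(9,7,2) ≡ 10 (mod 11); P is NOT on the curve.

Evaluate F(9, 7, 2) term-by-term (mod 11).
  -2*X**3 ↦ -2·729·1·1 = -1458
  3*X*Y*Z ↦ 3·9·7·2 = 378
  3*X*Z**2 ↦ 3·9·1·4 = 108
  -Y**3 ↦ -1·1·343·1 = -343
  -3*Y**2*Z ↦ -3·1·49·2 = -294
  3*Z**3 ↦ 3·1·1·8 = 24
Sum: F(9, 7, 2) = (-1458) + (378) + (108) + (-343) + (-294) + (24) = -1585.
Reducing mod 11: -1585 ≡ 10 (mod 11).
Since F(a, b, c) ≡ 10 ≠ 0 (mod 11), P does NOT lie on the curve.


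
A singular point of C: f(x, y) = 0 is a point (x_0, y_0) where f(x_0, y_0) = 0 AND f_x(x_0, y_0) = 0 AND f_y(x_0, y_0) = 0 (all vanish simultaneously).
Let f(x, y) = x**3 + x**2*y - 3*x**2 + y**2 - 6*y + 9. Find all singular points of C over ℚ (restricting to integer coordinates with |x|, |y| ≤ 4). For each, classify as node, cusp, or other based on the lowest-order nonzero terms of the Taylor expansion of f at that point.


Singular points: {(0, 3)}; classification: cusp.

Compute partial derivatives:
  f_x = 3*x**2 + 2*x*y - 6*x.
  f_y = x**2 + 2*y - 6.
Scan x_0 ∈ {−4, ..., 4}. For each x_0, f_y(x_0, y) is a polynomial in y; find its integer roots y ∈ {−4, ..., 4}, then test f_x and f at those candidates.
  x = -4: f_y(-4, y) = 2*y + 10; no integer root y with |y| ≤ 4.
  x = -3: f_y(-3, y) = 2*y + 3; no integer root y with |y| ≤ 4.
  x = -2: f_y(-2, y) = 2*y - 2; vanishes at y ∈ {1}. (-2, 1): f_x = 20 ≠ 0.
  x = -1: f_y(-1, y) = 2*y - 5; no integer root y with |y| ≤ 4.
  x = 0: f_y(0, y) = 2*y - 6; vanishes at y ∈ {3}. (0, 3): f_x = 0, f = 0 — SINGULAR.
  x = 1: f_y(1, y) = 2*y - 5; no integer root y with |y| ≤ 4.
  x = 2: f_y(2, y) = 2*y - 2; vanishes at y ∈ {1}. (2, 1): f_x = 4 ≠ 0.
  x = 3: f_y(3, y) = 2*y + 3; no integer root y with |y| ≤ 4.
  x = 4: f_y(4, y) = 2*y + 10; no integer root y with |y| ≤ 4.
Only singular point on the grid: (0, 3).
Classify: substitute x = 0 + u, y = 3 + v and expand: f = u**3 + u**2*v + v**2.
No constant or linear terms (consistent with a singular point). Quadratic part: v**2. Cubic part: u**3 + u**2*v.
The quadratic part v**2 is a perfect square, so there is a single (double) tangent line v = 0, i.e. y = 3. Restricting the cubic part to that line (v = 0) leaves u**3 ≠ 0, so f is not divisible by v and the branch is v² ≈ -u**3 to lowest order — this is a cusp.
Classification: cusp.


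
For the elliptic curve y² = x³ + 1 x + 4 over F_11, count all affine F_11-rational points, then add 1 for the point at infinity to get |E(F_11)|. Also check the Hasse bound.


Affine points = {(0, 2), (0, 9), (2, 5), (2, 6), (3, 1), (3, 10), (9, 4), (9, 7)}; affine count = 8; |E(F_11)| = 9.

Discriminant check: Δ ∝ 4a³ + 27b² = 4·1³ + 27·4² = 4·1 + 27·16 ≡ 7 (mod 11). Nonzero ⇒ E is nonsingular.
For each x ∈ F_11, compute rhs = x³ + 1·x + 4 mod 11, then count y ∈ F_11 with y² ≡ rhs.
  x = 0: rhs = 4, matching y values: 2, 9 (2 points).
  x = 1: rhs = 6, matching y values: none (0 points).
  x = 2: rhs = 3, matching y values: 5, 6 (2 points).
  x = 3: rhs = 1, matching y values: 1, 10 (2 points).
  x = 4: rhs = 6, matching y values: none (0 points).
  x = 5: rhs = 2, matching y values: none (0 points).
  x = 6: rhs = 6, matching y values: none (0 points).
  x = 7: rhs = 2, matching y values: none (0 points).
  x = 8: rhs = 7, matching y values: none (0 points).
  x = 9: rhs = 5, matching y values: 4, 7 (2 points).
  x = 10: rhs = 2, matching y values: none (0 points).
Total affine count: 8.
Full point count |E(F_11)| = 8 + 1 = 9.
Hasse bound: |9 − (11+1)| = |-3| = 3 ≤ 2√11 ≈ 6.6332 ✓.


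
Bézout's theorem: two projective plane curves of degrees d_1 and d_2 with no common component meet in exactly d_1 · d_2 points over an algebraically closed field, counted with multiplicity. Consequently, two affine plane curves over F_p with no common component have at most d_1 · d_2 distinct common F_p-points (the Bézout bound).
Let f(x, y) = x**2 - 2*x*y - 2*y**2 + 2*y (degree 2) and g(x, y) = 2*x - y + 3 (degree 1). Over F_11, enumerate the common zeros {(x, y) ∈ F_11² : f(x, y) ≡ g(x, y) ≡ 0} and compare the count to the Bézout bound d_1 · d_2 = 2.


Common zeros: {(8, 8)}; count = 1; Bézout bound = 2.

deg(f) = 2, deg(g) = 1, so Bézout bound = 2.
Scan x ∈ F_11. For each x, list the y ∈ F_11 with f(x, y) ≡ 0 and those with g(x, y) ≡ 0 (mod 11); the common zeros in that column are the intersection.
  x = 0: f ≡ 0 at y ∈ {0, 1}; g ≡ 0 at y ∈ {3}; common: ∅.
  x = 1: f ≡ 0 at y ∈ ∅; g ≡ 0 at y ∈ {5}; common: ∅.
  x = 2: f ≡ 0 at y ∈ {1, 9}; g ≡ 0 at y ∈ {7}; common: ∅.
  x = 3: f ≡ 0 at y ∈ {10}; g ≡ 0 at y ∈ {9}; common: ∅.
  x = 4: f ≡ 0 at y ∈ ∅; g ≡ 0 at y ∈ {0}; common: ∅.
  x = 5: f ≡ 0 at y ∈ {9}; g ≡ 0 at y ∈ {2}; common: ∅.
  x = 6: f ≡ 0 at y ∈ {7, 10}; g ≡ 0 at y ∈ {4}; common: ∅.
  x = 7: f ≡ 0 at y ∈ ∅; g ≡ 0 at y ∈ {6}; common: ∅.
  x = 8: f ≡ 0 at y ∈ {7, 8}; g ≡ 0 at y ∈ {8}; common: {8}.
  x = 9: f ≡ 0 at y ∈ ∅; g ≡ 0 at y ∈ {10}; common: ∅.
  x = 10: f ≡ 0 at y ∈ ∅; g ≡ 0 at y ∈ {1}; common: ∅.
Collecting: common zeros = {(8, 8)}, so the count is 1.
Comparison with the Bézout bound: 1 ≤ 2 = deg(f)·deg(g), as expected for curves with no common component (the affine F_11-count falls short of the bound because intersections may lie at infinity, over extension fields, or carry multiplicity).


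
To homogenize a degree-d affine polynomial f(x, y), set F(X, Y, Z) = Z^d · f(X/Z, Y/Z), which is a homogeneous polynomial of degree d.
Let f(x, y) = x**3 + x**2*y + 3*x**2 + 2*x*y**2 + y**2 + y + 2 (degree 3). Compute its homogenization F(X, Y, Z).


F(X, Y, Z) = X**3 + X**2*Y + 3*X**2*Z + 2*X*Y**2 + Y**2*Z + Y*Z**2 + 2*Z**3

deg(f) = 3.
Substitute x = X/Z, y = Y/Z into f, then multiply by Z^3.
  monomial 1·x^3·y^0 ↦ 1·X^3·Y^0·Z^0.
  monomial 1·x^2·y^1 ↦ 1·X^2·Y^1·Z^0.
  monomial 3·x^2·y^0 ↦ 3·X^2·Y^0·Z^1.
  monomial 2·x^1·y^2 ↦ 2·X^1·Y^2·Z^0.
  monomial 1·x^0·y^2 ↦ 1·X^0·Y^2·Z^1.
  monomial 1·x^0·y^1 ↦ 1·X^0·Y^1·Z^2.
  monomial 2·x^0·y^0 ↦ 2·X^0·Y^0·Z^3.
Collecting: F(X, Y, Z) = X**3 + X**2*Y + 3*X**2*Z + 2*X*Y**2 + Y**2*Z + Y*Z**2 + 2*Z**3.


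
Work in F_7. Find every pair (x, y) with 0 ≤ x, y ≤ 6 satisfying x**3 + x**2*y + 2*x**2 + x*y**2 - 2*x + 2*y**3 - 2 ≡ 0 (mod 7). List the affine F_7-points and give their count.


Affine F_7-points: {(0, 1), (0, 2), (0, 4), (1, 2), (1, 4), (2, 2), (4, 3), (6, 3), (6, 5)}; count = 9.

For each of the 49 pairs (x, y) ∈ F_7², evaluate f(x, y) mod 7. Record the zeros.
  x = 0: [0↦5, 1↦0, 2↦0, 3↦3, 4↦0, 5↦3, 6↦3]  zeros at y ∈ {1, 2, 4}
  x = 1: [0↦6, 1↦3, 2↦0, 3↦2, 4↦0, 5↦6, 6↦4]  zeros at y ∈ {2, 4}
  x = 2: [0↦3, 1↦4, 2↦0, 3↦3, 4↦4, 5↦1, 6↦6]  zeros at y ∈ {2}
  x = 3: [0↦2, 1↦2, 2↦6, 3↦5, 4↦4, 5↦1, 6↦1]  zeros at y ∈ ∅
  x = 4: [0↦2, 1↦3, 2↦3, 3↦0, 4↦6, 5↦5, 6↦2]  zeros at y ∈ {3}
  x = 5: [0↦2, 1↦6, 2↦4, 3↦1, 4↦2, 5↦5, 6↦1]  zeros at y ∈ ∅
  x = 6: [0↦1, 1↦3, 2↦1, 3↦0, 4↦5, 5↦0, 6↦4]  zeros at y ∈ {3, 5}
Collecting zeros: affine points = {(0, 1), (0, 2), (0, 4), (1, 2), (1, 4), (2, 2), (4, 3), (6, 3), (6, 5)}.
Total count |C(F_7)_aff| = 9.


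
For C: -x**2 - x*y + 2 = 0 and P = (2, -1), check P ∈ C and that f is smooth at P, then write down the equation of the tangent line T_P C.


Tangent line at P: -3*x - 2*y + 4 = 0.

Step 1: f(2, -1) = 0, so P lies on C.
Step 2: partial derivatives
  f_x(x, y) = -2*x - y, f_y(x, y) = -x.
  f_x(P) = -3, f_y(P) = -2 (gradient nonzero, so P is smooth).
Step 3: tangent line at P: -3·(x − 2) + -2·(y − -1) = 0.
Expanding: -3*x - 2*y + 4 = 0.


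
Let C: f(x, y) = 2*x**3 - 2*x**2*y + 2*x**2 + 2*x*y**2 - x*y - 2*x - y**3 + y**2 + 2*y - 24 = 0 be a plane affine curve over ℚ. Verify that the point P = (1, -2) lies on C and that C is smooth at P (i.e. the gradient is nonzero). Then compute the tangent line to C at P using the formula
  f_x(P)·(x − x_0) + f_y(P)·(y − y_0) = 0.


Tangent line at P: 26*x - 25*y - 76 = 0.

Step 1: f(1, -2) = 0, so P lies on C.
Step 2: partial derivatives
  f_x(x, y) = 6*x**2 - 4*x*y + 4*x + 2*y**2 - y - 2, f_y(x, y) = -2*x**2 + 4*x*y - x - 3*y**2 + 2*y + 2.
  f_x(P) = 26, f_y(P) = -25 (gradient nonzero, so P is smooth).
Step 3: tangent line at P: 26·(x − 1) + -25·(y − -2) = 0.
Expanding: 26*x - 25*y - 76 = 0.


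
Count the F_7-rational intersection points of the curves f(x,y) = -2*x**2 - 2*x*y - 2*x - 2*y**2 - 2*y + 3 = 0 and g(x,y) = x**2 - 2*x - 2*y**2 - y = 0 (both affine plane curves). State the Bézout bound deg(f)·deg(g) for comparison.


Common zeros: {(0, 3)}; count = 1; Bézout bound = 4.

deg(f) = 2, deg(g) = 2, so Bézout bound = 4.
Scan x ∈ F_7. For each x, list the y ∈ F_7 with f(x, y) ≡ 0 and those with g(x, y) ≡ 0 (mod 7); the common zeros in that column are the intersection.
  x = 0: f ≡ 0 at y ∈ {3}; g ≡ 0 at y ∈ {0, 3}; common: {3}.
  x = 1: f ≡ 0 at y ∈ {1, 4}; g ≡ 0 at y ∈ {5}; common: ∅.
  x = 2: f ≡ 0 at y ∈ ∅; g ≡ 0 at y ∈ {0, 3}; common: ∅.
  x = 3: f ≡ 0 at y ∈ {0, 3}; g ≡ 0 at y ∈ {1, 2}; common: ∅.
  x = 4: f ≡ 0 at y ∈ {1}; g ≡ 0 at y ∈ {4, 6}; common: ∅.
  x = 5: f ≡ 0 at y ∈ ∅; g ≡ 0 at y ∈ {4, 6}; common: ∅.
  x = 6: f ≡ 0 at y ∈ ∅; g ≡ 0 at y ∈ {1, 2}; common: ∅.
Collecting: common zeros = {(0, 3)}, so the count is 1.
Comparison with the Bézout bound: 1 ≤ 4 = deg(f)·deg(g), as expected for curves with no common component (the affine F_7-count falls short of the bound because intersections may lie at infinity, over extension fields, or carry multiplicity).


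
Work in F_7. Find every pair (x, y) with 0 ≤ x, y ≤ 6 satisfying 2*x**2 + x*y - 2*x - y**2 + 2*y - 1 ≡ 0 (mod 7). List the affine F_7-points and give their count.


Affine F_7-points: {(0, 1), (2, 2), (4, 1), (4, 5), (5, 2), (5, 5)}; count = 6.

For each of the 49 pairs (x, y) ∈ F_7², evaluate f(x, y) mod 7. Record the zeros.
  x = 0: [0↦6, 1↦0, 2↦6, 3↦3, 4↦5, 5↦5, 6↦3]  zeros at y ∈ {1}
  x = 1: [0↦6, 1↦1, 2↦1, 3↦6, 4↦2, 5↦3, 6↦2]  zeros at y ∈ ∅
  x = 2: [0↦3, 1↦6, 2↦0, 3↦6, 4↦3, 5↦5, 6↦5]  zeros at y ∈ {2}
  x = 3: [0↦4, 1↦1, 2↦3, 3↦3, 4↦1, 5↦4, 6↦5]  zeros at y ∈ ∅
  x = 4: [0↦2, 1↦0, 2↦3, 3↦4, 4↦3, 5↦0, 6↦2]  zeros at y ∈ {1, 5}
  x = 5: [0↦4, 1↦3, 2↦0, 3↦2, 4↦2, 5↦0, 6↦3]  zeros at y ∈ {2, 5}
  x = 6: [0↦3, 1↦3, 2↦1, 3↦4, 4↦5, 5↦4, 6↦1]  zeros at y ∈ ∅
Collecting zeros: affine points = {(0, 1), (2, 2), (4, 1), (4, 5), (5, 2), (5, 5)}.
Total count |C(F_7)_aff| = 6.


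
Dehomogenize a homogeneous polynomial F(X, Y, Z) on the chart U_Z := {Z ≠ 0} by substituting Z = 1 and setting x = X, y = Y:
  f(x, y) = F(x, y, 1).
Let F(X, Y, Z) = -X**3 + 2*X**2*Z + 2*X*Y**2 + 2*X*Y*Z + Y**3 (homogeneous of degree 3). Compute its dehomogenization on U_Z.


f(x, y) = -x**3 + 2*x**2 + 2*x*y**2 + 2*x*y + y**3

On U_Z we set Z = 1. Each monomial c·X^i·Y^j·Z^k in F becomes c·x^i·y^j·1^k = c·x^i·y^j.
Substituting Z = 1: F(X, Y, 1) = -x**3 + 2*x**2 + 2*x*y**2 + 2*x*y + y**3.
Note: deg(f) ≤ deg(F) = 3; strict inequality happens when F is divisible by Z (lost terms).


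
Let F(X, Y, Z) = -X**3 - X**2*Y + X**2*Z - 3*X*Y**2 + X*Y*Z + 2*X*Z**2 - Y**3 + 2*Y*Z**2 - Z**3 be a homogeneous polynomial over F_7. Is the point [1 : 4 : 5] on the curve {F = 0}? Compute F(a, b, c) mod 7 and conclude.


F(1,4,5) ≡ 5 (mod 7); P is NOT on the curve.

Evaluate F(1, 4, 5) term-by-term (mod 7).
  -X**3 ↦ -1·1·1·1 = -1
  -X**2*Y ↦ -1·1·4·1 = -4
  X**2*Z ↦ 1·1·1·5 = 5
  -3*X*Y**2 ↦ -3·1·16·1 = -48
  X*Y*Z ↦ 1·1·4·5 = 20
  2*X*Z**2 ↦ 2·1·1·25 = 50
  -Y**3 ↦ -1·1·64·1 = -64
  2*Y*Z**2 ↦ 2·1·4·25 = 200
  -Z**3 ↦ -1·1·1·125 = -125
Sum: F(1, 4, 5) = (-1) + (-4) + (5) + (-48) + (20) + (50) + (-64) + (200) + (-125) = 33.
Reducing mod 7: 33 ≡ 5 (mod 7).
Since F(a, b, c) ≡ 5 ≠ 0 (mod 7), P does NOT lie on the curve.


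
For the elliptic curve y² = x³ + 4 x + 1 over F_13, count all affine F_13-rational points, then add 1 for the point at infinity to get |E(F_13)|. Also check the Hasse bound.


Affine points = {(0, 1), (0, 12), (2, 2), (2, 11), (3, 1), (3, 12), (4, 4), (4, 9), (5, 4), (5, 9), (8, 5), (8, 8), (9, 5), (9, 8), (10, 1), (10, 12), (12, 3), (12, 10)}; affine count = 18; |E(F_13)| = 19.

Discriminant check: Δ ∝ 4a³ + 27b² = 4·4³ + 27·1² = 4·64 + 27·1 ≡ 10 (mod 13). Nonzero ⇒ E is nonsingular.
For each x ∈ F_13, compute rhs = x³ + 4·x + 1 mod 13, then count y ∈ F_13 with y² ≡ rhs.
  x = 0: rhs = 1, matching y values: 1, 12 (2 points).
  x = 1: rhs = 6, matching y values: none (0 points).
  x = 2: rhs = 4, matching y values: 2, 11 (2 points).
  x = 3: rhs = 1, matching y values: 1, 12 (2 points).
  x = 4: rhs = 3, matching y values: 4, 9 (2 points).
  x = 5: rhs = 3, matching y values: 4, 9 (2 points).
  x = 6: rhs = 7, matching y values: none (0 points).
  x = 7: rhs = 8, matching y values: none (0 points).
  x = 8: rhs = 12, matching y values: 5, 8 (2 points).
  x = 9: rhs = 12, matching y values: 5, 8 (2 points).
  x = 10: rhs = 1, matching y values: 1, 12 (2 points).
  x = 11: rhs = 11, matching y values: none (0 points).
  x = 12: rhs = 9, matching y values: 3, 10 (2 points).
Total affine count: 18.
Full point count |E(F_13)| = 18 + 1 = 19.
Hasse bound: |19 − (13+1)| = |5| = 5 ≤ 2√13 ≈ 7.2111 ✓.


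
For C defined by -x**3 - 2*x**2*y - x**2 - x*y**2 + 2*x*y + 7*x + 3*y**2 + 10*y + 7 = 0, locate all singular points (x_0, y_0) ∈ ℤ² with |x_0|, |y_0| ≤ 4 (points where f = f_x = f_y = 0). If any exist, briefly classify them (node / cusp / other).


Singular points: {(2, -3)}; classification: node.

Compute partial derivatives:
  f_x = -3*x**2 - 4*x*y - 2*x - y**2 + 2*y + 7.
  f_y = -2*x**2 - 2*x*y + 2*x + 6*y + 10.
Scan x_0 ∈ {−4, ..., 4}. For each x_0, f_y(x_0, y) is a polynomial in y; find its integer roots y ∈ {−4, ..., 4}, then test f_x and f at those candidates.
  x = -4: f_y(-4, y) = 14*y - 30; no integer root y with |y| ≤ 4.
  x = -3: f_y(-3, y) = 12*y - 14; no integer root y with |y| ≤ 4.
  x = -2: f_y(-2, y) = 10*y - 2; no integer root y with |y| ≤ 4.
  x = -1: f_y(-1, y) = 8*y + 6; no integer root y with |y| ≤ 4.
  x = 0: f_y(0, y) = 6*y + 10; no integer root y with |y| ≤ 4.
  x = 1: f_y(1, y) = 4*y + 10; no integer root y with |y| ≤ 4.
  x = 2: f_y(2, y) = 2*y + 6; vanishes at y ∈ {-3}. (2, -3): f_x = 0, f = 0 — SINGULAR.
  x = 3: f_y(3, y) = -2; no integer root y with |y| ≤ 4.
  x = 4: f_y(4, y) = -2*y - 14; no integer root y with |y| ≤ 4.
Only singular point on the grid: (2, -3).
Classify: substitute x = 2 + u, y = -3 + v and expand: f = -u**3 - 2*u**2*v - u**2 - u*v**2 + v**2.
No constant or linear terms (consistent with a singular point). Quadratic part: -u**2 + v**2. Cubic part: -u**3 - 2*u**2*v - u*v**2.
The quadratic part v**2 - u**2 = (v − u)(v + u) splits into two distinct linear factors, so there are two distinct tangent lines y − -3 = ±(x − 2) — this is a node (ordinary double point).
Classification: node.


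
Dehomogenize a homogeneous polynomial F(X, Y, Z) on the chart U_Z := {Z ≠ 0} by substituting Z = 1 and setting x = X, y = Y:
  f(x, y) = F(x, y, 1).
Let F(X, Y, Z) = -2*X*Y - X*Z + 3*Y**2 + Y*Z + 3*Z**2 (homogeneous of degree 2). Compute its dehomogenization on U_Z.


f(x, y) = -2*x*y - x + 3*y**2 + y + 3

On U_Z we set Z = 1. Each monomial c·X^i·Y^j·Z^k in F becomes c·x^i·y^j·1^k = c·x^i·y^j.
Substituting Z = 1: F(X, Y, 1) = -2*x*y - x + 3*y**2 + y + 3.
Note: deg(f) ≤ deg(F) = 2; strict inequality happens when F is divisible by Z (lost terms).


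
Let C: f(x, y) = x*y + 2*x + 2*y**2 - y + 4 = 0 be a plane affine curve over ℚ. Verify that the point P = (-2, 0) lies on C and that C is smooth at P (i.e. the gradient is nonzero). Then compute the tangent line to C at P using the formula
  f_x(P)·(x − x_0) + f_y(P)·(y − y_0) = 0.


Tangent line at P: 2*x - 3*y + 4 = 0.

Step 1: f(-2, 0) = 0, so P lies on C.
Step 2: partial derivatives
  f_x(x, y) = y + 2, f_y(x, y) = x + 4*y - 1.
  f_x(P) = 2, f_y(P) = -3 (gradient nonzero, so P is smooth).
Step 3: tangent line at P: 2·(x − -2) + -3·(y − 0) = 0.
Expanding: 2*x - 3*y + 4 = 0.


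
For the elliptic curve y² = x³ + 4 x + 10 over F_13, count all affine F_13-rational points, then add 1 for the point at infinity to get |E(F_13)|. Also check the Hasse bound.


Affine points = {(0, 6), (0, 7), (2, 0), (3, 6), (3, 7), (4, 5), (4, 8), (5, 5), (5, 8), (6, 4), (6, 9), (7, 2), (7, 11), (10, 6), (10, 7)}; affine count = 15; |E(F_13)| = 16.

Discriminant check: Δ ∝ 4a³ + 27b² = 4·4³ + 27·10² = 4·64 + 27·100 ≡ 5 (mod 13). Nonzero ⇒ E is nonsingular.
For each x ∈ F_13, compute rhs = x³ + 4·x + 10 mod 13, then count y ∈ F_13 with y² ≡ rhs.
  x = 0: rhs = 10, matching y values: 6, 7 (2 points).
  x = 1: rhs = 2, matching y values: none (0 points).
  x = 2: rhs = 0, matching y values: 0 (1 points).
  x = 3: rhs = 10, matching y values: 6, 7 (2 points).
  x = 4: rhs = 12, matching y values: 5, 8 (2 points).
  x = 5: rhs = 12, matching y values: 5, 8 (2 points).
  x = 6: rhs = 3, matching y values: 4, 9 (2 points).
  x = 7: rhs = 4, matching y values: 2, 11 (2 points).
  x = 8: rhs = 8, matching y values: none (0 points).
  x = 9: rhs = 8, matching y values: none (0 points).
  x = 10: rhs = 10, matching y values: 6, 7 (2 points).
  x = 11: rhs = 7, matching y values: none (0 points).
  x = 12: rhs = 5, matching y values: none (0 points).
Total affine count: 15.
Full point count |E(F_13)| = 15 + 1 = 16.
Hasse bound: |16 − (13+1)| = |2| = 2 ≤ 2√13 ≈ 7.2111 ✓.


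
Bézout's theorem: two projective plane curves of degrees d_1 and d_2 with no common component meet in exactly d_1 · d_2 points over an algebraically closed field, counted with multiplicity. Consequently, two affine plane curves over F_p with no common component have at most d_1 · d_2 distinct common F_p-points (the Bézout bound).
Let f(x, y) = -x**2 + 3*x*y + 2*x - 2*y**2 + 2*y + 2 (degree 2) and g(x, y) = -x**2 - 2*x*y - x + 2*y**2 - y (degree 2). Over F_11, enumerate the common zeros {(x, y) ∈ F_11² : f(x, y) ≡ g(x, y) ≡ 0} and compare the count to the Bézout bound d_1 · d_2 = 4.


Common zeros: {(1, 5), (5, 9)}; count = 2; Bézout bound = 4.

deg(f) = 2, deg(g) = 2, so Bézout bound = 4.
Scan x ∈ F_11. For each x, list the y ∈ F_11 with f(x, y) ≡ 0 and those with g(x, y) ≡ 0 (mod 11); the common zeros in that column are the intersection.
  x = 0: f ≡ 0 at y ∈ {4, 8}; g ≡ 0 at y ∈ {0, 6}; common: ∅.
  x = 1: f ≡ 0 at y ∈ {3, 5}; g ≡ 0 at y ∈ {2, 5}; common: {5}.
  x = 2: f ≡ 0 at y ∈ {6, 9}; g ≡ 0 at y ∈ ∅; common: ∅.
  x = 3: f ≡ 0 at y ∈ {4, 7}; g ≡ 0 at y ∈ ∅; common: ∅.
  x = 4: f ≡ 0 at y ∈ {8, 10}; g ≡ 0 at y ∈ ∅; common: ∅.
  x = 5: f ≡ 0 at y ∈ {5, 9}; g ≡ 0 at y ∈ {2, 9}; common: {9}.
  x = 6: f ≡ 0 at y ∈ {0, 10}; g ≡ 0 at y ∈ ∅; common: ∅.
  x = 7: f ≡ 0 at y ∈ {0, 6}; g ≡ 0 at y ∈ ∅; common: ∅.
  x = 8: f ≡ 0 at y ∈ {1}; g ≡ 0 at y ∈ ∅; common: ∅.
  x = 9: f ≡ 0 at y ∈ {2, 7}; g ≡ 0 at y ∈ {6, 9}; common: ∅.
  x = 10: f ≡ 0 at y ∈ {2, 3}; g ≡ 0 at y ∈ {0, 5}; common: ∅.
Collecting: common zeros = {(1, 5), (5, 9)}, so the count is 2.
Comparison with the Bézout bound: 2 ≤ 4 = deg(f)·deg(g), as expected for curves with no common component (the affine F_11-count falls short of the bound because intersections may lie at infinity, over extension fields, or carry multiplicity).


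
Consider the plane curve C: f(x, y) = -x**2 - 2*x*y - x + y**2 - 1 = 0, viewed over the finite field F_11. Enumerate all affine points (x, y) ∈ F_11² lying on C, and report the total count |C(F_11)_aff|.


Affine F_11-points: {(0, 1), (0, 10), (1, 3), (1, 10), (2, 2), (3, 3), (4, 2), (4, 6), (5, 4), (5, 6), (8, 1), (8, 4)}; count = 12.

For each of the 121 pairs (x, y) ∈ F_11², evaluate f(x, y) mod 11. Record the zeros.
  x = 0: [0↦10, 1↦0, 2↦3, 3↦8, 4↦4, 5↦2, 6↦2, 7↦4, 8↦8, 9↦3, 10↦0]  zeros at y ∈ {1, 10}
  x = 1: [0↦8, 1↦7, 2↦8, 3↦0, 4↦5, 5↦1, 6↦10, 7↦10, 8↦1, 9↦5, 10↦0]  zeros at y ∈ {3, 10}
  x = 2: [0↦4, 1↦1, 2↦0, 3↦1, 4↦4, 5↦9, 6↦5, 7↦3, 8↦3, 9↦5, 10↦9]  zeros at y ∈ {2}
  x = 3: [0↦9, 1↦4, 2↦1, 3↦0, 4↦1, 5↦4, 6↦9, 7↦5, 8↦3, 9↦3, 10↦5]  zeros at y ∈ {3}
  x = 4: [0↦1, 1↦5, 2↦0, 3↦8, 4↦7, 5↦8, 6↦0, 7↦5, 8↦1, 9↦10, 10↦10]  zeros at y ∈ {2, 6}
  x = 5: [0↦2, 1↦4, 2↦8, 3↦3, 4↦0, 5↦10, 6↦0, 7↦3, 8↦8, 9↦4, 10↦2]  zeros at y ∈ {4, 6}
  x = 6: [0↦1, 1↦1, 2↦3, 3↦7, 4↦2, 5↦10, 6↦9, 7↦10, 8↦2, 9↦7, 10↦3]  zeros at y ∈ ∅
  x = 7: [0↦9, 1↦7, 2↦7, 3↦9, 4↦2, 5↦8, 6↦5, 7↦4, 8↦5, 9↦8, 10↦2]  zeros at y ∈ ∅
  x = 8: [0↦4, 1↦0, 2↦9, 3↦9, 4↦0, 5↦4, 6↦10, 7↦7, 8↦6, 9↦7, 10↦10]  zeros at y ∈ {1, 4}
  x = 9: [0↦8, 1↦2, 2↦9, 3↦7, 4↦7, 5↦9, 6↦2, 7↦8, 8↦5, 9↦4, 10↦5]  zeros at y ∈ ∅
  x = 10: [0↦10, 1↦2, 2↦7, 3↦3, 4↦1, 5↦1, 6↦3, 7↦7, 8↦2, 9↦10, 10↦9]  zeros at y ∈ ∅
Collecting zeros: affine points = {(0, 1), (0, 10), (1, 3), (1, 10), (2, 2), (3, 3), (4, 2), (4, 6), (5, 4), (5, 6), (8, 1), (8, 4)}.
Total count |C(F_11)_aff| = 12.


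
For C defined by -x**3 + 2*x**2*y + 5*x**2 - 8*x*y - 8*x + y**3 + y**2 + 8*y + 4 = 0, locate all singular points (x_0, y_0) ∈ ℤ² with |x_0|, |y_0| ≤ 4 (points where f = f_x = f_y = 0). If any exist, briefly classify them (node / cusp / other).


Singular points: {(2, 0)}; classification: node.

Compute partial derivatives:
  f_x = -3*x**2 + 4*x*y + 10*x - 8*y - 8.
  f_y = 2*x**2 - 8*x + 3*y**2 + 2*y + 8.
Scan x_0 ∈ {−4, ..., 4}. For each x_0, f_y(x_0, y) is a polynomial in y; find its integer roots y ∈ {−4, ..., 4}, then test f_x and f at those candidates.
  x = -4: f_y(-4, y) = 3*y**2 + 2*y + 72; no integer root y with |y| ≤ 4.
  x = -3: f_y(-3, y) = 3*y**2 + 2*y + 50; no integer root y with |y| ≤ 4.
  x = -2: f_y(-2, y) = 3*y**2 + 2*y + 32; no integer root y with |y| ≤ 4.
  x = -1: f_y(-1, y) = 3*y**2 + 2*y + 18; no integer root y with |y| ≤ 4.
  x = 0: f_y(0, y) = 3*y**2 + 2*y + 8; no integer root y with |y| ≤ 4.
  x = 1: f_y(1, y) = 3*y**2 + 2*y + 2; no integer root y with |y| ≤ 4.
  x = 2: f_y(2, y) = 3*y**2 + 2*y; vanishes at y ∈ {0}. (2, 0): f_x = 0, f = 0 — SINGULAR.
  x = 3: f_y(3, y) = 3*y**2 + 2*y + 2; no integer root y with |y| ≤ 4.
  x = 4: f_y(4, y) = 3*y**2 + 2*y + 8; no integer root y with |y| ≤ 4.
Only singular point on the grid: (2, 0).
Classify: substitute x = 2 + u, y = 0 + v and expand: f = -u**3 + 2*u**2*v - u**2 + v**3 + v**2.
No constant or linear terms (consistent with a singular point). Quadratic part: -u**2 + v**2. Cubic part: -u**3 + 2*u**2*v + v**3.
The quadratic part v**2 - u**2 = (v − u)(v + u) splits into two distinct linear factors, so there are two distinct tangent lines y − 0 = ±(x − 2) — this is a node (ordinary double point).
Classification: node.


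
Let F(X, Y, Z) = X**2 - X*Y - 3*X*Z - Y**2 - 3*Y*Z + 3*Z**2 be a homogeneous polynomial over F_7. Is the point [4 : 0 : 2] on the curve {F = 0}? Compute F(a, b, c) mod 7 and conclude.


F(4,0,2) ≡ 4 (mod 7); P is NOT on the curve.

Evaluate F(4, 0, 2) term-by-term (mod 7).
  X**2 ↦ 1·16·1·1 = 16
  -X*Y ↦ -1·4·0·1 = 0
  -3*X*Z ↦ -3·4·1·2 = -24
  -Y**2 ↦ -1·1·0·1 = 0
  -3*Y*Z ↦ -3·1·0·2 = 0
  3*Z**2 ↦ 3·1·1·4 = 12
Sum: F(4, 0, 2) = (16) + (0) + (-24) + (0) + (0) + (12) = 4.
Reducing mod 7: 4 ≡ 4 (mod 7).
Since F(a, b, c) ≡ 4 ≠ 0 (mod 7), P does NOT lie on the curve.


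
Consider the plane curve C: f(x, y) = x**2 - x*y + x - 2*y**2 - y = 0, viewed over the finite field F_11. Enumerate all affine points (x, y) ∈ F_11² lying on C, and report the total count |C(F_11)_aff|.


Affine F_11-points: {(0, 0), (0, 5), (1, 3), (1, 7), (4, 5), (4, 9), (5, 1), (5, 7), (6, 1), (10, 0)}; count = 10.

For each of the 121 pairs (x, y) ∈ F_11², evaluate f(x, y) mod 11. Record the zeros.
  x = 0: [0↦0, 1↦8, 2↦1, 3↦1, 4↦8, 5↦0, 6↦10, 7↦5, 8↦7, 9↦5, 10↦10]  zeros at y ∈ {0, 5}
  x = 1: [0↦2, 1↦9, 2↦1, 3↦0, 4↦6, 5↦8, 6↦6, 7↦0, 8↦1, 9↦9, 10↦2]  zeros at y ∈ {3, 7}
  x = 2: [0↦6, 1↦1, 2↦3, 3↦1, 4↦6, 5↦7, 6↦4, 7↦8, 8↦8, 9↦4, 10↦7]  zeros at y ∈ ∅
  x = 3: [0↦1, 1↦6, 2↦7, 3↦4, 4↦8, 5↦8, 6↦4, 7↦7, 8↦6, 9↦1, 10↦3]  zeros at y ∈ ∅
  x = 4: [0↦9, 1↦2, 2↦2, 3↦9, 4↦1, 5↦0, 6↦6, 7↦8, 8↦6, 9↦0, 10↦1]  zeros at y ∈ {5, 9}
  x = 5: [0↦8, 1↦0, 2↦10, 3↦5, 4↦7, 5↦5, 6↦10, 7↦0, 8↦8, 9↦1, 10↦1]  zeros at y ∈ {1, 7}
  x = 6: [0↦9, 1↦0, 2↦9, 3↦3, 4↦4, 5↦1, 6↦5, 7↦5, 8↦1, 9↦4, 10↦3]  zeros at y ∈ {1}
  x = 7: [0↦1, 1↦2, 2↦10, 3↦3, 4↦3, 5↦10, 6↦2, 7↦1, 8↦7, 9↦9, 10↦7]  zeros at y ∈ ∅
  x = 8: [0↦6, 1↦6, 2↦2, 3↦5, 4↦4, 5↦10, 6↦1, 7↦10, 8↦4, 9↦5, 10↦2]  zeros at y ∈ ∅
  x = 9: [0↦2, 1↦1, 2↦7, 3↦9, 4↦7, 5↦1, 6↦2, 7↦10, 8↦3, 9↦3, 10↦10]  zeros at y ∈ ∅
  x = 10: [0↦0, 1↦9, 2↦3, 3↦4, 4↦1, 5↦5, 6↦5, 7↦1, 8↦4, 9↦3, 10↦9]  zeros at y ∈ {0}
Collecting zeros: affine points = {(0, 0), (0, 5), (1, 3), (1, 7), (4, 5), (4, 9), (5, 1), (5, 7), (6, 1), (10, 0)}.
Total count |C(F_11)_aff| = 10.


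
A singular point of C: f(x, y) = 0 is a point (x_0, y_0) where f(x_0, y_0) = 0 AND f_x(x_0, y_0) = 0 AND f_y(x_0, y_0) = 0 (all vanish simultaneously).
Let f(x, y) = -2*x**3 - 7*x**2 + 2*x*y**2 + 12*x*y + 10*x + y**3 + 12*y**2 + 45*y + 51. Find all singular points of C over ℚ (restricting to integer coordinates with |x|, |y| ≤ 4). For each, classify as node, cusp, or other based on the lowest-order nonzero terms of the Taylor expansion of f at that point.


Singular points: {(-1, -3)}; classification: node.

Compute partial derivatives:
  f_x = -6*x**2 - 14*x + 2*y**2 + 12*y + 10.
  f_y = 4*x*y + 12*x + 3*y**2 + 24*y + 45.
Scan x_0 ∈ {−4, ..., 4}. For each x_0, f_y(x_0, y) is a polynomial in y; find its integer roots y ∈ {−4, ..., 4}, then test f_x and f at those candidates.
  x = -4: f_y(-4, y) = 3*y**2 + 8*y - 3; vanishes at y ∈ {-3}. (-4, -3): f_x = -48 ≠ 0.
  x = -3: f_y(-3, y) = 3*y**2 + 12*y + 9; vanishes at y ∈ {-3, -1}. (-3, -3): f_x = -20 ≠ 0; (-3, -1): f_x = -12 ≠ 0.
  x = -2: f_y(-2, y) = 3*y**2 + 16*y + 21; vanishes at y ∈ {-3}. (-2, -3): f_x = -4 ≠ 0.
  x = -1: f_y(-1, y) = 3*y**2 + 20*y + 33; vanishes at y ∈ {-3}. (-1, -3): f_x = 0, f = 0 — SINGULAR.
  x = 0: f_y(0, y) = 3*y**2 + 24*y + 45; vanishes at y ∈ {-3}. (0, -3): f_x = -8 ≠ 0.
  x = 1: f_y(1, y) = 3*y**2 + 28*y + 57; vanishes at y ∈ {-3}. (1, -3): f_x = -28 ≠ 0.
  x = 2: f_y(2, y) = 3*y**2 + 32*y + 69; vanishes at y ∈ {-3}. (2, -3): f_x = -60 ≠ 0.
  x = 3: f_y(3, y) = 3*y**2 + 36*y + 81; vanishes at y ∈ {-3}. (3, -3): f_x = -104 ≠ 0.
  x = 4: f_y(4, y) = 3*y**2 + 40*y + 93; vanishes at y ∈ {-3}. (4, -3): f_x = -160 ≠ 0.
Only singular point on the grid: (-1, -3).
Classify: substitute x = -1 + u, y = -3 + v and expand: f = -2*u**3 - u**2 + 2*u*v**2 + v**3 + v**2.
No constant or linear terms (consistent with a singular point). Quadratic part: -u**2 + v**2. Cubic part: -2*u**3 + 2*u*v**2 + v**3.
The quadratic part v**2 - u**2 = (v − u)(v + u) splits into two distinct linear factors, so there are two distinct tangent lines y − -3 = ±(x − -1) — this is a node (ordinary double point).
Classification: node.


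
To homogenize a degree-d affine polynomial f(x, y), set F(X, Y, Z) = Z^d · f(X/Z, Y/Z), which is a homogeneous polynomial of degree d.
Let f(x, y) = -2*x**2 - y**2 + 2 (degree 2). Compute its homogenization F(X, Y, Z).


F(X, Y, Z) = -2*X**2 - Y**2 + 2*Z**2

deg(f) = 2.
Substitute x = X/Z, y = Y/Z into f, then multiply by Z^2.
  monomial -2·x^2·y^0 ↦ -2·X^2·Y^0·Z^0.
  monomial -1·x^0·y^2 ↦ -1·X^0·Y^2·Z^0.
  monomial 2·x^0·y^0 ↦ 2·X^0·Y^0·Z^2.
Collecting: F(X, Y, Z) = -2*X**2 - Y**2 + 2*Z**2.


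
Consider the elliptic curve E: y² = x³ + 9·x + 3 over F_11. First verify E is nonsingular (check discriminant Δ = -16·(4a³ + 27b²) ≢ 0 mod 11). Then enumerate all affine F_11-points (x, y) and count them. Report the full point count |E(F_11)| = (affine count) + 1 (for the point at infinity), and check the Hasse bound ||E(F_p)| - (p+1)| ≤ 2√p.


Affine points = {(0, 5), (0, 6), (4, 2), (4, 9), (6, 3), (6, 8), (8, 2), (8, 9), (10, 2), (10, 9)}; affine count = 10; |E(F_11)| = 11.

Discriminant check: Δ ∝ 4a³ + 27b² = 4·9³ + 27·3² = 4·729 + 27·9 ≡ 2 (mod 11). Nonzero ⇒ E is nonsingular.
For each x ∈ F_11, compute rhs = x³ + 9·x + 3 mod 11, then count y ∈ F_11 with y² ≡ rhs.
  x = 0: rhs = 3, matching y values: 5, 6 (2 points).
  x = 1: rhs = 2, matching y values: none (0 points).
  x = 2: rhs = 7, matching y values: none (0 points).
  x = 3: rhs = 2, matching y values: none (0 points).
  x = 4: rhs = 4, matching y values: 2, 9 (2 points).
  x = 5: rhs = 8, matching y values: none (0 points).
  x = 6: rhs = 9, matching y values: 3, 8 (2 points).
  x = 7: rhs = 2, matching y values: none (0 points).
  x = 8: rhs = 4, matching y values: 2, 9 (2 points).
  x = 9: rhs = 10, matching y values: none (0 points).
  x = 10: rhs = 4, matching y values: 2, 9 (2 points).
Total affine count: 10.
Full point count |E(F_11)| = 10 + 1 = 11.
Hasse bound: |11 − (11+1)| = |-1| = 1 ≤ 2√11 ≈ 6.6332 ✓.


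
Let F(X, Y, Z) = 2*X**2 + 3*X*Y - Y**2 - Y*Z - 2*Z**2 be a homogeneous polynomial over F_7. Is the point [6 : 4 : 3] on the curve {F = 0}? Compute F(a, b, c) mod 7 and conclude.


F(6,4,3) ≡ 0 (mod 7); P is on the curve.

Evaluate F(6, 4, 3) term-by-term (mod 7).
  2*X**2 ↦ 2·36·1·1 = 72
  3*X*Y ↦ 3·6·4·1 = 72
  -Y**2 ↦ -1·1·16·1 = -16
  -Y*Z ↦ -1·1·4·3 = -12
  -2*Z**2 ↦ -2·1·1·9 = -18
Sum: F(6, 4, 3) = (72) + (72) + (-16) + (-12) + (-18) = 98.
Reducing mod 7: 98 ≡ 0 (mod 7).
Since F(a, b, c) ≡ 0 (mod 7), P lies on the curve.


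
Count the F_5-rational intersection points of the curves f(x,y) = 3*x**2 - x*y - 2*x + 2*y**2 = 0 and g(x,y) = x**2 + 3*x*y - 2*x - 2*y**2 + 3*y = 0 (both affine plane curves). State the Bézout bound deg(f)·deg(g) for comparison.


Common zeros: {(0, 0), (4, 2)}; count = 2; Bézout bound = 4.

deg(f) = 2, deg(g) = 2, so Bézout bound = 4.
Scan x ∈ F_5. For each x, list the y ∈ F_5 with f(x, y) ≡ 0 and those with g(x, y) ≡ 0 (mod 5); the common zeros in that column are the intersection.
  x = 0: f ≡ 0 at y ∈ {0}; g ≡ 0 at y ∈ {0, 4}; common: {0}.
  x = 1: f ≡ 0 at y ∈ ∅; g ≡ 0 at y ∈ ∅; common: ∅.
  x = 2: f ≡ 0 at y ∈ {3}; g ≡ 0 at y ∈ {0, 2}; common: ∅.
  x = 3: f ≡ 0 at y ∈ {1, 3}; g ≡ 0 at y ∈ ∅; common: ∅.
  x = 4: f ≡ 0 at y ∈ {0, 2}; g ≡ 0 at y ∈ {2, 3}; common: {2}.
Collecting: common zeros = {(0, 0), (4, 2)}, so the count is 2.
Comparison with the Bézout bound: 2 ≤ 4 = deg(f)·deg(g), as expected for curves with no common component (the affine F_5-count falls short of the bound because intersections may lie at infinity, over extension fields, or carry multiplicity).
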